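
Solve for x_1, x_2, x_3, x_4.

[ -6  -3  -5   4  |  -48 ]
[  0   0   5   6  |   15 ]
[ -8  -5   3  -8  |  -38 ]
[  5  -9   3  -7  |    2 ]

Forward elimination on [A|b]:
R3 <- R3 - (4/3)*R1:  [     0     -1   29/3  -40/3     26 ]
R4 <- R4 - (-5/6)*R1:  [     0  -23/2   -7/6  -11/3    -38 ]
R2 <-> R3   (pivot in column 2 was zero)
[ -6     -3    -5      4  -48 ]
[  0     -1  29/3  -40/3   26 ]
[  0      0     5      6   15 ]
[  0  -23/2  -7/6  -11/3  -38 ]
R4 <- R4 - (23/2)*R2:  [      0       0  -337/3   449/3    -337 ]
R4 <- R4 - (-337/15)*R3:  [       0        0        0  4267/15        0 ]
Row echelon form:
[ -6  -3    -5        4  |  -48 ]
[  0  -1  29/3    -40/3  |   26 ]
[  0   0     5        6  |   15 ]
[  0   0     0  4267/15  |    0 ]
Back-substitution:
x_4 = (0) / (4267/15) = 0
x_3 = (15 - (6)*(0)) / 5 = 3
x_2 = (26 - (29/3)*(3) - (-40/3)*(0)) / -1 = 3
x_1 = (-48 - (-3)*(3) - (-5)*(3) - (4)*(0)) / -6 = 4

(4, 3, 3, 0)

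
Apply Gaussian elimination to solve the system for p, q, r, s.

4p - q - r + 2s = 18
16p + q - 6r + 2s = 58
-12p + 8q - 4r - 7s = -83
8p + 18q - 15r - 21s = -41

(5, 0, 4, 1)

Forward elimination on [A|b]:
R2 <- R2 - (4)*R1:  [   0    5   -2   -6  -14 ]
R3 <- R3 - (-3)*R1:  [   0    5   -7   -1  -29 ]
R4 <- R4 - (2)*R1:  [   0   20  -13  -25  -77 ]
R3 <- R3 - (1)*R2:  [   0    0   -5    5  -15 ]
R4 <- R4 - (4)*R2:  [   0    0   -5   -1  -21 ]
R4 <- R4 - (1)*R3:  [  0   0   0  -6  -6 ]
Row echelon form:
[ 4  -1  -1   2  |   18 ]
[ 0   5  -2  -6  |  -14 ]
[ 0   0  -5   5  |  -15 ]
[ 0   0   0  -6  |   -6 ]
Back-substitution:
s = (-6) / -6 = 1
r = (-15 - (5)*(1)) / -5 = 4
q = (-14 - (-2)*(4) - (-6)*(1)) / 5 = 0
p = (18 - (-1)*(0) - (-1)*(4) - (2)*(1)) / 4 = 5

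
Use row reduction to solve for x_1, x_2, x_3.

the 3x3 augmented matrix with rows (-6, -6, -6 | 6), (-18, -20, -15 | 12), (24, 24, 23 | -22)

Forward elimination on [A|b]:
R2 <- R2 - (3)*R1:  [  0  -2   3  -6 ]
R3 <- R3 - (-4)*R1:  [  0   0  -1   2 ]
Row echelon form:
[ -6  -6  -6  |   6 ]
[  0  -2   3  |  -6 ]
[  0   0  -1  |   2 ]
Back-substitution:
x_3 = (2) / -1 = -2
x_2 = (-6 - (3)*(-2)) / -2 = 0
x_1 = (6 - (-6)*(0) - (-6)*(-2)) / -6 = 1

(1, 0, -2)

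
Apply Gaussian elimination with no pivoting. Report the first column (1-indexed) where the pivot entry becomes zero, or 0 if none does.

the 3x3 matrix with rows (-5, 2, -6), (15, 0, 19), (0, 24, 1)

first zero-pivot column = 0

Naive forward elimination:
R2 <- R2 - (-3)*R1:  [ 0  6  1 ]
R3 <- R3 - (4)*R2:  [  0   0  -3 ]
All pivots nonzero; naive elimination completes without hitting a zero pivot.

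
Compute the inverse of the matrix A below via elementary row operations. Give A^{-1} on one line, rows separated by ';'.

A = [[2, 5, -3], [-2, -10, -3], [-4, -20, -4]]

Gauss-Jordan on [A | I]:
R1 <- (1/2)*R1:  [    1   5/2  -3/2  |   1/2     0     0 ]
R2 <- R2 - (-2)*R1:  [  0  -5  -6  |   1   1   0 ]
R3 <- R3 - (-4)*R1:  [   0  -10  -10  |    2    0    1 ]
R2 <- (1/-5)*R2:  [    0     1   6/5  |  -1/5  -1/5     0 ]
R1 <- R1 - (5/2)*R2:  [    1     0  -9/2  |     1   1/2     0 ]
R3 <- R3 - (-10)*R2:  [  0   0   2  |   0  -2   1 ]
R3 <- (1/2)*R3:  [   0    0    1  |    0   -1  1/2 ]
R1 <- R1 - (-9/2)*R3:  [   1    0    0  |    1   -4  9/4 ]
R2 <- R2 - (6/5)*R3:  [    0     1     0  |  -1/5     1  -3/5 ]
Right block of [I | A^{-1}] is the inverse:
[    1  -4   9/4 ]
[ -1/5   1  -3/5 ]
[    0  -1   1/2 ]

inverse = [1 -4 9/4; -1/5 1 -3/5; 0 -1 1/2]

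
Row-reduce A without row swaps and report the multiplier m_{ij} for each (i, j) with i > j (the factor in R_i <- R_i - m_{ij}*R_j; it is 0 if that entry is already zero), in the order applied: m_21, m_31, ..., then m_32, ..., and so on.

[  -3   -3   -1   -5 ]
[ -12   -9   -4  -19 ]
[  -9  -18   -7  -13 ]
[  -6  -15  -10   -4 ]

multipliers: 4, 3, 2, -3, -3, 2

Forward elimination:
R2 <- R2 - (4)*R1:  [ 0  3  0  1 ]
R3 <- R3 - (3)*R1:  [  0  -9  -4   2 ]
R4 <- R4 - (2)*R1:  [  0  -9  -8   6 ]
R3 <- R3 - (-3)*R2:  [  0   0  -4   5 ]
R4 <- R4 - (-3)*R2:  [  0   0  -8   9 ]
R4 <- R4 - (2)*R3:  [  0   0   0  -1 ]
Multipliers (in order of application): m_{21} = 4, m_{31} = 3, m_{41} = 2, m_{32} = -3, m_{42} = -3, m_{43} = 2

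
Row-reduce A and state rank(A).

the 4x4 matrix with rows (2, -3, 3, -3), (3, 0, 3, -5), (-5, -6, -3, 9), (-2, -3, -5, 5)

Row reduction:
R2 <- R2 - (3/2)*R1:  [    0   9/2  -3/2  -1/2 ]
R3 <- R3 - (-5/2)*R1:  [     0  -27/2    9/2    3/2 ]
R4 <- R4 - (-1)*R1:  [  0  -6  -2   2 ]
R3 <- R3 - (-3)*R2:  [ 0  0  0  0 ]
R4 <- R4 - (-4/3)*R2:  [   0    0   -4  4/3 ]
R3 <-> R4   (pivot in column 3 was zero)
[ 2   -3     3    -3 ]
[ 0  9/2  -3/2  -1/2 ]
[ 0    0    -4   4/3 ]
[ 0    0     0     0 ]
Row echelon form:
[ 2   -3     3    -3 ]
[ 0  9/2  -3/2  -1/2 ]
[ 0    0    -4   4/3 ]
[ 0    0     0     0 ]
Nonzero rows / pivot columns: 3

rank(A) = 3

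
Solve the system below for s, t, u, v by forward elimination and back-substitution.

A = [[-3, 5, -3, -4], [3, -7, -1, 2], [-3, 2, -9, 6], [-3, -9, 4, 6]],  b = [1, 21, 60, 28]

(-3, -3, -5, 2)

Forward elimination on [A|b]:
R2 <- R2 - (-1)*R1:  [  0  -2  -4  -2  22 ]
R3 <- R3 - (1)*R1:  [  0  -3  -6  10  59 ]
R4 <- R4 - (1)*R1:  [   0  -14    7   10   27 ]
R3 <- R3 - (3/2)*R2:  [  0   0   0  13  26 ]
R4 <- R4 - (7)*R2:  [    0     0    35    24  -127 ]
R3 <-> R4   (pivot in column 3 was zero)
[ -3   5  -3  -4     1 ]
[  0  -2  -4  -2    22 ]
[  0   0  35  24  -127 ]
[  0   0   0  13    26 ]
Row echelon form:
[ -3   5  -3  -4  |     1 ]
[  0  -2  -4  -2  |    22 ]
[  0   0  35  24  |  -127 ]
[  0   0   0  13  |    26 ]
Back-substitution:
v = (26) / 13 = 2
u = (-127 - (24)*(2)) / 35 = -5
t = (22 - (-4)*(-5) - (-2)*(2)) / -2 = -3
s = (1 - (5)*(-3) - (-3)*(-5) - (-4)*(2)) / -3 = -3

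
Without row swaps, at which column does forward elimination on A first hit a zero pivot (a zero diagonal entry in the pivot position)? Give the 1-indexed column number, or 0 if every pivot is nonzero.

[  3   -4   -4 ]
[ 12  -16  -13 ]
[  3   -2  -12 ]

Naive forward elimination:
R2 <- R2 - (4)*R1:  [ 0  0  3 ]
R3 <- R3 - (1)*R1:  [  0   2  -8 ]
Matrix at this point:
[ 3  -4  -4 ]
[ 0   0   3 ]
[ 0   2  -8 ]
Pivot entry (2,2) is zero but row 3 has 2 in column 2 -> naive elimination stops; a row interchange (e.g. R2 <-> R3) would be required here.

first zero-pivot column = 2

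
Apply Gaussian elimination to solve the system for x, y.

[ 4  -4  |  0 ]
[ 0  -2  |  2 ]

(-1, -1)

Forward elimination on [A|b]:
Row echelon form:
[ 4  -4  |  0 ]
[ 0  -2  |  2 ]
Back-substitution:
y = (2) / -2 = -1
x = (0 - (-4)*(-1)) / 4 = -1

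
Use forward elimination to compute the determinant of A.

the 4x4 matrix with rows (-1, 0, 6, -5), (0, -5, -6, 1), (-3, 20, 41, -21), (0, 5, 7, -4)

det(A) = 25

Forward elimination:
R3 <- R3 - (3)*R1:  [  0  20  23  -6 ]
R3 <- R3 - (-4)*R2:  [  0   0  -1  -2 ]
R4 <- R4 - (-1)*R2:  [  0   0   1  -3 ]
R4 <- R4 - (-1)*R3:  [  0   0   0  -5 ]
Upper-triangular form:
[ -1   0   6  -5 ]
[  0  -5  -6   1 ]
[  0   0  -1  -2 ]
[  0   0   0  -5 ]
det(A) = (-1)^0 * (-1) * (-5) * (-1) * (-5) = 25  (0 row swaps -> sign +1)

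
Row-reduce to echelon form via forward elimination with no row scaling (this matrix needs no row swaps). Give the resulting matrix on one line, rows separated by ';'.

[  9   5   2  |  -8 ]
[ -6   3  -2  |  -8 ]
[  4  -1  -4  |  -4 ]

Forward elimination:
R2 <- R2 - (-2/3)*R1:  [     0   19/3   -2/3  -40/3 ]
R3 <- R3 - (4/9)*R1:  [     0  -29/9  -44/9   -4/9 ]
R3 <- R3 - (-29/57)*R2:  [       0        0  -298/57  -412/57 ]
Row echelon form:
[ 9     5        2  |       -8 ]
[ 0  19/3     -2/3  |    -40/3 ]
[ 0     0  -298/57  |  -412/57 ]

REF = [9 5 2 -8; 0 19/3 -2/3 -40/3; 0 0 -298/57 -412/57]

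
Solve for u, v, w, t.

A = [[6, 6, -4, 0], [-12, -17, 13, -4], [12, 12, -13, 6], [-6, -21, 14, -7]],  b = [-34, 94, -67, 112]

Forward elimination on [A|b]:
R2 <- R2 - (-2)*R1:  [  0  -5   5  -4  26 ]
R3 <- R3 - (2)*R1:  [  0   0  -5   6   1 ]
R4 <- R4 - (-1)*R1:  [   0  -15   10   -7   78 ]
R4 <- R4 - (3)*R2:  [  0   0  -5   5   0 ]
R4 <- R4 - (1)*R3:  [  0   0   0  -1  -1 ]
Row echelon form:
[ 6   6  -4   0  |  -34 ]
[ 0  -5   5  -4  |   26 ]
[ 0   0  -5   6  |    1 ]
[ 0   0   0  -1  |   -1 ]
Back-substitution:
t = (-1) / -1 = 1
w = (1 - (6)*(1)) / -5 = 1
v = (26 - (5)*(1) - (-4)*(1)) / -5 = -5
u = (-34 - (6)*(-5) - (-4)*(1)) / 6 = 0

(0, -5, 1, 1)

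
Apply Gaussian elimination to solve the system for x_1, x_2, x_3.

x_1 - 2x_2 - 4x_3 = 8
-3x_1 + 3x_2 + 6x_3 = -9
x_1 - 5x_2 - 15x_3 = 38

(-2, 1, -3)

Forward elimination on [A|b]:
R2 <- R2 - (-3)*R1:  [  0  -3  -6  15 ]
R3 <- R3 - (1)*R1:  [   0   -3  -11   30 ]
R3 <- R3 - (1)*R2:  [  0   0  -5  15 ]
Row echelon form:
[ 1  -2  -4  |   8 ]
[ 0  -3  -6  |  15 ]
[ 0   0  -5  |  15 ]
Back-substitution:
x_3 = (15) / -5 = -3
x_2 = (15 - (-6)*(-3)) / -3 = 1
x_1 = (8 - (-2)*(1) - (-4)*(-3)) / 1 = -2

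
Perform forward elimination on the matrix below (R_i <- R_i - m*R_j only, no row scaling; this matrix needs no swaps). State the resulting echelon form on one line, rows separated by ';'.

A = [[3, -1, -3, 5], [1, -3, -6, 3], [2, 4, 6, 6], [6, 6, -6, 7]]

Forward elimination:
R2 <- R2 - (1/3)*R1:  [    0  -8/3    -5   4/3 ]
R3 <- R3 - (2/3)*R1:  [    0  14/3     8   8/3 ]
R4 <- R4 - (2)*R1:  [  0   8   0  -3 ]
R3 <- R3 - (-7/4)*R2:  [    0     0  -3/4     5 ]
R4 <- R4 - (-3)*R2:  [   0    0  -15    1 ]
R4 <- R4 - (20)*R3:  [   0    0    0  -99 ]
Row echelon form:
[ 3    -1    -3    5 ]
[ 0  -8/3    -5  4/3 ]
[ 0     0  -3/4    5 ]
[ 0     0     0  -99 ]

REF = [3 -1 -3 5; 0 -8/3 -5 4/3; 0 0 -3/4 5; 0 0 0 -99]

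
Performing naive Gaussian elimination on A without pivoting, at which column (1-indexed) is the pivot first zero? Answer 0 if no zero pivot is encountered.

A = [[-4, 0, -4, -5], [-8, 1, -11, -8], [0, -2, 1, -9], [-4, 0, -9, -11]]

Naive forward elimination:
R2 <- R2 - (2)*R1:  [  0   1  -3   2 ]
R4 <- R4 - (1)*R1:  [  0   0  -5  -6 ]
R3 <- R3 - (-2)*R2:  [  0   0  -5  -5 ]
R4 <- R4 - (1)*R3:  [  0   0   0  -1 ]
All pivots nonzero; naive elimination completes without hitting a zero pivot.

first zero-pivot column = 0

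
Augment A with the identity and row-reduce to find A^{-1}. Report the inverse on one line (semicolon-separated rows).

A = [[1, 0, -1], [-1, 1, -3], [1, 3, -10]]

Gauss-Jordan on [A | I]:
R2 <- R2 - (-1)*R1:  [  0   1  -4  |   1   1   0 ]
R3 <- R3 - (1)*R1:  [  0   3  -9  |  -1   0   1 ]
R3 <- R3 - (3)*R2:  [  0   0   3  |  -4  -3   1 ]
R3 <- (1/3)*R3:  [    0     0     1  |  -4/3    -1   1/3 ]
R1 <- R1 - (-1)*R3:  [    1     0     0  |  -1/3    -1   1/3 ]
R2 <- R2 - (-4)*R3:  [     0      1      0  |  -13/3     -3    4/3 ]
Right block of [I | A^{-1}] is the inverse:
[  -1/3  -1  1/3 ]
[ -13/3  -3  4/3 ]
[  -4/3  -1  1/3 ]

inverse = [-1/3 -1 1/3; -13/3 -3 4/3; -4/3 -1 1/3]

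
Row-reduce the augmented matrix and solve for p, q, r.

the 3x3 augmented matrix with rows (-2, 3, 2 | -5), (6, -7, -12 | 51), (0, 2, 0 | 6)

(2, 3, -5)

Forward elimination on [A|b]:
R2 <- R2 - (-3)*R1:  [  0   2  -6  36 ]
R3 <- R3 - (1)*R2:  [   0    0    6  -30 ]
Row echelon form:
[ -2  3   2  |   -5 ]
[  0  2  -6  |   36 ]
[  0  0   6  |  -30 ]
Back-substitution:
r = (-30) / 6 = -5
q = (36 - (-6)*(-5)) / 2 = 3
p = (-5 - (3)*(3) - (2)*(-5)) / -2 = 2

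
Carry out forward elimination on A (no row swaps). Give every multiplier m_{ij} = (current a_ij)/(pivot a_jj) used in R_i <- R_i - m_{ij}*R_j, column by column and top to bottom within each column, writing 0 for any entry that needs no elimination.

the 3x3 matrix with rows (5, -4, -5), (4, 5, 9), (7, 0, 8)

Forward elimination:
R2 <- R2 - (4/5)*R1:  [    0  41/5    13 ]
R3 <- R3 - (7/5)*R1:  [    0  28/5    15 ]
R3 <- R3 - (28/41)*R2:  [      0       0  251/41 ]
Multipliers (in order of application): m_{21} = 4/5, m_{31} = 7/5, m_{32} = 28/41

multipliers: 4/5, 7/5, 28/41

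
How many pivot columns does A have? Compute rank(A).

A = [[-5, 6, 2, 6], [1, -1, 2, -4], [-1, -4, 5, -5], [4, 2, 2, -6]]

rank(A) = 4

Row reduction:
R2 <- R2 - (-1/5)*R1:  [     0    1/5   12/5  -14/5 ]
R3 <- R3 - (1/5)*R1:  [     0  -26/5   23/5  -31/5 ]
R4 <- R4 - (-4/5)*R1:  [    0  34/5  18/5  -6/5 ]
R3 <- R3 - (-26)*R2:  [   0    0   67  -79 ]
R4 <- R4 - (34)*R2:  [   0    0  -78   94 ]
R4 <- R4 - (-78/67)*R3:  [      0       0       0  136/67 ]
Row echelon form:
[ -5    6     2       6 ]
[  0  1/5  12/5   -14/5 ]
[  0    0    67     -79 ]
[  0    0     0  136/67 ]
Nonzero rows / pivot columns: 4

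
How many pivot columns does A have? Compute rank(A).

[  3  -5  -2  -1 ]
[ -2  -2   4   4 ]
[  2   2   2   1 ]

rank(A) = 3

Row reduction:
R2 <- R2 - (-2/3)*R1:  [     0  -16/3    8/3   10/3 ]
R3 <- R3 - (2/3)*R1:  [    0  16/3  10/3   5/3 ]
R3 <- R3 - (-1)*R2:  [ 0  0  6  5 ]
Row echelon form:
[ 3     -5   -2    -1 ]
[ 0  -16/3  8/3  10/3 ]
[ 0      0    6     5 ]
Nonzero rows / pivot columns: 3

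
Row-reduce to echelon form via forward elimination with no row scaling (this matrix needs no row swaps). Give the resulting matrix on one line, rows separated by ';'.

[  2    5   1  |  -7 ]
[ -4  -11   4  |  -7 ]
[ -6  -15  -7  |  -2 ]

Forward elimination:
R2 <- R2 - (-2)*R1:  [   0   -1    6  -21 ]
R3 <- R3 - (-3)*R1:  [   0    0   -4  -23 ]
Row echelon form:
[ 2   5   1  |   -7 ]
[ 0  -1   6  |  -21 ]
[ 0   0  -4  |  -23 ]

REF = [2 5 1 -7; 0 -1 6 -21; 0 0 -4 -23]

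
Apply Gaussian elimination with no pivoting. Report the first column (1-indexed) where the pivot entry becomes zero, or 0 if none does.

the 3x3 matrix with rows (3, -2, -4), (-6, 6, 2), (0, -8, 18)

Naive forward elimination:
R2 <- R2 - (-2)*R1:  [  0   2  -6 ]
R3 <- R3 - (-4)*R2:  [  0   0  -6 ]
All pivots nonzero; naive elimination completes without hitting a zero pivot.

first zero-pivot column = 0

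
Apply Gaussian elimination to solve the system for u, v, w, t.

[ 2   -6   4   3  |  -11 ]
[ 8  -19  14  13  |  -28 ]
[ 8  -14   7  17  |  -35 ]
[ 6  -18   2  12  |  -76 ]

Forward elimination on [A|b]:
R2 <- R2 - (4)*R1:  [  0   5  -2   1  16 ]
R3 <- R3 - (4)*R1:  [  0  10  -9   5   9 ]
R4 <- R4 - (3)*R1:  [   0    0  -10    3  -43 ]
R3 <- R3 - (2)*R2:  [   0    0   -5    3  -23 ]
R4 <- R4 - (2)*R3:  [  0   0   0  -3   3 ]
Row echelon form:
[ 2  -6   4   3  |  -11 ]
[ 0   5  -2   1  |   16 ]
[ 0   0  -5   3  |  -23 ]
[ 0   0   0  -3  |    3 ]
Back-substitution:
t = (3) / -3 = -1
w = (-23 - (3)*(-1)) / -5 = 4
v = (16 - (-2)*(4) - (1)*(-1)) / 5 = 5
u = (-11 - (-6)*(5) - (4)*(4) - (3)*(-1)) / 2 = 3

(3, 5, 4, -1)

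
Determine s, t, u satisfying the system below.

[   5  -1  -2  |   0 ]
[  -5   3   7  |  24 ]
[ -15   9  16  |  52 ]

(2, 2, 4)

Forward elimination on [A|b]:
R2 <- R2 - (-1)*R1:  [  0   2   5  24 ]
R3 <- R3 - (-3)*R1:  [  0   6  10  52 ]
R3 <- R3 - (3)*R2:  [   0    0   -5  -20 ]
Row echelon form:
[ 5  -1  -2  |    0 ]
[ 0   2   5  |   24 ]
[ 0   0  -5  |  -20 ]
Back-substitution:
u = (-20) / -5 = 4
t = (24 - (5)*(4)) / 2 = 2
s = (0 - (-1)*(2) - (-2)*(4)) / 5 = 2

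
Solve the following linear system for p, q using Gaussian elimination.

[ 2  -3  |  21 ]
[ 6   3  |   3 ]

Forward elimination on [A|b]:
R2 <- R2 - (3)*R1:  [   0   12  -60 ]
Row echelon form:
[ 2  -3  |   21 ]
[ 0  12  |  -60 ]
Back-substitution:
q = (-60) / 12 = -5
p = (21 - (-3)*(-5)) / 2 = 3

(3, -5)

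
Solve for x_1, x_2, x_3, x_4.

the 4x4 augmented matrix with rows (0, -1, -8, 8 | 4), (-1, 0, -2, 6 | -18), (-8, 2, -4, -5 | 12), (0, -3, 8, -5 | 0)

(2, -4, -4, -4)

Forward elimination on [A|b]:
R1 <-> R2   (pivot in column 1 was zero)
[ -1   0  -2   6  -18 ]
[  0  -1  -8   8    4 ]
[ -8   2  -4  -5   12 ]
[  0  -3   8  -5    0 ]
R3 <- R3 - (8)*R1:  [   0    2   12  -53  156 ]
R3 <- R3 - (-2)*R2:  [   0    0   -4  -37  164 ]
R4 <- R4 - (3)*R2:  [   0    0   32  -29  -12 ]
R4 <- R4 - (-8)*R3:  [    0     0     0  -325  1300 ]
Row echelon form:
[ -1   0  -2     6  |   -18 ]
[  0  -1  -8     8  |     4 ]
[  0   0  -4   -37  |   164 ]
[  0   0   0  -325  |  1300 ]
Back-substitution:
x_4 = (1300) / -325 = -4
x_3 = (164 - (-37)*(-4)) / -4 = -4
x_2 = (4 - (-8)*(-4) - (8)*(-4)) / -1 = -4
x_1 = (-18 - (-2)*(-4) - (6)*(-4)) / -1 = 2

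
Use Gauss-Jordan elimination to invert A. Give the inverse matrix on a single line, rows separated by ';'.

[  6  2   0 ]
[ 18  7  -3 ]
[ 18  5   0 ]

inverse = [-5/6 0 1/3; 3 0 -1; 2 -1/3 -1/3]

Gauss-Jordan on [A | I]:
R1 <- (1/6)*R1:  [   1  1/3    0  |  1/6    0    0 ]
R2 <- R2 - (18)*R1:  [  0   1  -3  |  -3   1   0 ]
R3 <- R3 - (18)*R1:  [  0  -1   0  |  -3   0   1 ]
R1 <- R1 - (1/3)*R2:  [    1     0     1  |   7/6  -1/3     0 ]
R3 <- R3 - (-1)*R2:  [  0   0  -3  |  -6   1   1 ]
R3 <- (1/-3)*R3:  [    0     0     1  |     2  -1/3  -1/3 ]
R1 <- R1 - (1)*R3:  [    1     0     0  |  -5/6     0   1/3 ]
R2 <- R2 - (-3)*R3:  [  0   1   0  |   3   0  -1 ]
Right block of [I | A^{-1}] is the inverse:
[ -5/6     0   1/3 ]
[    3     0    -1 ]
[    2  -1/3  -1/3 ]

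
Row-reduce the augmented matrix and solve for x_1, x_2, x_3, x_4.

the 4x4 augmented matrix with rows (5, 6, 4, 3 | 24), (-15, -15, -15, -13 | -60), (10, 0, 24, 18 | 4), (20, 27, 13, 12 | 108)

(-2, 5, 1, 0)

Forward elimination on [A|b]:
R2 <- R2 - (-3)*R1:  [  0   3  -3  -4  12 ]
R3 <- R3 - (2)*R1:  [   0  -12   16   12  -44 ]
R4 <- R4 - (4)*R1:  [  0   3  -3   0  12 ]
R3 <- R3 - (-4)*R2:  [  0   0   4  -4   4 ]
R4 <- R4 - (1)*R2:  [ 0  0  0  4  0 ]
Row echelon form:
[ 5  6   4   3  |  24 ]
[ 0  3  -3  -4  |  12 ]
[ 0  0   4  -4  |   4 ]
[ 0  0   0   4  |   0 ]
Back-substitution:
x_4 = (0) / 4 = 0
x_3 = (4 - (-4)*(0)) / 4 = 1
x_2 = (12 - (-3)*(1) - (-4)*(0)) / 3 = 5
x_1 = (24 - (6)*(5) - (4)*(1) - (3)*(0)) / 5 = -2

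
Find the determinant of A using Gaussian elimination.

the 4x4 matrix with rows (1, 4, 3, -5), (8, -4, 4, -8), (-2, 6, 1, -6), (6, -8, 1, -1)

det(A) = -84

Forward elimination:
R2 <- R2 - (8)*R1:  [   0  -36  -20   32 ]
R3 <- R3 - (-2)*R1:  [   0   14    7  -16 ]
R4 <- R4 - (6)*R1:  [   0  -32  -17   29 ]
R3 <- R3 - (-7/18)*R2:  [     0      0   -7/9  -32/9 ]
R4 <- R4 - (8/9)*R2:  [   0    0  7/9  5/9 ]
R4 <- R4 - (-1)*R3:  [  0   0   0  -3 ]
Upper-triangular form:
[ 1    4     3     -5 ]
[ 0  -36   -20     32 ]
[ 0    0  -7/9  -32/9 ]
[ 0    0     0     -3 ]
det(A) = (-1)^0 * (1) * (-36) * (-7/9) * (-3) = -84  (0 row swaps -> sign +1)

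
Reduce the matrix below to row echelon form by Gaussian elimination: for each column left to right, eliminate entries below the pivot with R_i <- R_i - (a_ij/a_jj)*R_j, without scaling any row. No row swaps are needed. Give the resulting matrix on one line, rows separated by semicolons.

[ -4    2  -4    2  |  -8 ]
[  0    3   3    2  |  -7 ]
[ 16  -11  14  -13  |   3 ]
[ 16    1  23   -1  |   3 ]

REF = [-4 2 -4 2 -8; 0 3 3 2 -7; 0 0 1 -3 -36; 0 0 0 -5 -80]

Forward elimination:
R3 <- R3 - (-4)*R1:  [   0   -3   -2   -5  -29 ]
R4 <- R4 - (-4)*R1:  [   0    9    7    7  -29 ]
R3 <- R3 - (-1)*R2:  [   0    0    1   -3  -36 ]
R4 <- R4 - (3)*R2:  [  0   0  -2   1  -8 ]
R4 <- R4 - (-2)*R3:  [   0    0    0   -5  -80 ]
Row echelon form:
[ -4  2  -4   2  |   -8 ]
[  0  3   3   2  |   -7 ]
[  0  0   1  -3  |  -36 ]
[  0  0   0  -5  |  -80 ]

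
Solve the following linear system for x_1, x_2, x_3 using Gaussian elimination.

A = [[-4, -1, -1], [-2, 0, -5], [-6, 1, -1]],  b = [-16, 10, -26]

(5, 0, -4)

Forward elimination on [A|b]:
R2 <- R2 - (1/2)*R1:  [    0   1/2  -9/2    18 ]
R3 <- R3 - (3/2)*R1:  [   0  5/2  1/2   -2 ]
R3 <- R3 - (5)*R2:  [   0    0   23  -92 ]
Row echelon form:
[ -4   -1    -1  |  -16 ]
[  0  1/2  -9/2  |   18 ]
[  0    0    23  |  -92 ]
Back-substitution:
x_3 = (-92) / 23 = -4
x_2 = (18 - (-9/2)*(-4)) / (1/2) = 0
x_1 = (-16 - (-1)*(0) - (-1)*(-4)) / -4 = 5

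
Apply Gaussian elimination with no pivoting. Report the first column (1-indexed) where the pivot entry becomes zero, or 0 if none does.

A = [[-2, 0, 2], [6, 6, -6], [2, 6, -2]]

first zero-pivot column = 3

Naive forward elimination:
R2 <- R2 - (-3)*R1:  [ 0  6  0 ]
R3 <- R3 - (-1)*R1:  [ 0  6  0 ]
R3 <- R3 - (1)*R2:  [ 0  0  0 ]
Matrix at this point:
[ -2  0  2 ]
[  0  6  0 ]
[  0  0  0 ]
Pivot entry (3,3) in the last row is zero and there are no rows below to swap with -> zero pivot in column 3 (A is singular).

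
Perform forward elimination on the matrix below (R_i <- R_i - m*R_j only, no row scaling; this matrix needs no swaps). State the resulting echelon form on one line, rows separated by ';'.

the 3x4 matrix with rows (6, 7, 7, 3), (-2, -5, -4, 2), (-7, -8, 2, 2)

Forward elimination:
R2 <- R2 - (-1/3)*R1:  [    0  -8/3  -5/3     3 ]
R3 <- R3 - (-7/6)*R1:  [    0   1/6  61/6  11/2 ]
R3 <- R3 - (-1/16)*R2:  [      0       0  161/16   91/16 ]
Row echelon form:
[ 6     7       7      3 ]
[ 0  -8/3    -5/3      3 ]
[ 0     0  161/16  91/16 ]

REF = [6 7 7 3; 0 -8/3 -5/3 3; 0 0 161/16 91/16]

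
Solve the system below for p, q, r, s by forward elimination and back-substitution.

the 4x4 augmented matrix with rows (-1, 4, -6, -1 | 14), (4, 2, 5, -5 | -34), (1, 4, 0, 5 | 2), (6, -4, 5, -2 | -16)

(0, -2, -4, 2)

Forward elimination on [A|b]:
R2 <- R2 - (-4)*R1:  [   0   18  -19   -9   22 ]
R3 <- R3 - (-1)*R1:  [  0   8  -6   4  16 ]
R4 <- R4 - (-6)*R1:  [   0   20  -31   -8   68 ]
R3 <- R3 - (4/9)*R2:  [    0     0  22/9     8  56/9 ]
R4 <- R4 - (10/9)*R2:  [     0      0  -89/9      2  392/9 ]
R4 <- R4 - (-89/22)*R3:  [      0       0       0  378/11  756/11 ]
Row echelon form:
[ -1   4    -6      -1  |      14 ]
[  0  18   -19      -9  |      22 ]
[  0   0  22/9       8  |    56/9 ]
[  0   0     0  378/11  |  756/11 ]
Back-substitution:
s = (756/11) / (378/11) = 2
r = (56/9 - (8)*(2)) / (22/9) = -4
q = (22 - (-19)*(-4) - (-9)*(2)) / 18 = -2
p = (14 - (4)*(-2) - (-6)*(-4) - (-1)*(2)) / -1 = 0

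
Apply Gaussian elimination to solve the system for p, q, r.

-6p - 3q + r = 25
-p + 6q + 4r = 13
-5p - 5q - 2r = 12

Forward elimination on [A|b]:
R2 <- R2 - (1/6)*R1:  [    0  13/2  23/6  53/6 ]
R3 <- R3 - (5/6)*R1:  [     0   -5/2  -17/6  -53/6 ]
R3 <- R3 - (-5/13)*R2:  [       0        0   -53/39  -212/39 ]
Row echelon form:
[ -6    -3       1  |       25 ]
[  0  13/2    23/6  |     53/6 ]
[  0     0  -53/39  |  -212/39 ]
Back-substitution:
r = (-212/39) / (-53/39) = 4
q = (53/6 - (23/6)*(4)) / (13/2) = -1
p = (25 - (-3)*(-1) - (1)*(4)) / -6 = -3

(-3, -1, 4)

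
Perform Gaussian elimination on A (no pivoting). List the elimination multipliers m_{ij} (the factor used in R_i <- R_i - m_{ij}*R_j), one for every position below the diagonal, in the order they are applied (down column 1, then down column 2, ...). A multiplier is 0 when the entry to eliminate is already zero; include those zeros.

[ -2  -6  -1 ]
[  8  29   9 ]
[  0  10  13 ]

Forward elimination:
R2 <- R2 - (-4)*R1:  [ 0  5  5 ]
R3: entry in column 1 is already 0 -> m_{31} = 0 (no row operation needed)
R3 <- R3 - (2)*R2:  [ 0  0  3 ]
Multipliers (in order of application): m_{21} = -4, m_{31} = 0, m_{32} = 2

multipliers: -4, 0, 2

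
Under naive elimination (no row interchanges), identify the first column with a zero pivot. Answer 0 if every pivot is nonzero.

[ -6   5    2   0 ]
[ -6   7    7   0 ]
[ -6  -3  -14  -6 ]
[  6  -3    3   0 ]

first zero-pivot column = 4

Naive forward elimination:
R2 <- R2 - (1)*R1:  [ 0  2  5  0 ]
R3 <- R3 - (1)*R1:  [   0   -8  -16   -6 ]
R4 <- R4 - (-1)*R1:  [ 0  2  5  0 ]
R3 <- R3 - (-4)*R2:  [  0   0   4  -6 ]
R4 <- R4 - (1)*R2:  [ 0  0  0  0 ]
Matrix at this point:
[ -6  5  2   0 ]
[  0  2  5   0 ]
[  0  0  4  -6 ]
[  0  0  0   0 ]
Pivot entry (4,4) in the last row is zero and there are no rows below to swap with -> zero pivot in column 4 (A is singular).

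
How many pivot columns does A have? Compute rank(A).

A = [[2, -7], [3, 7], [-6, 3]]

Row reduction:
R2 <- R2 - (3/2)*R1:  [    0  35/2 ]
R3 <- R3 - (-3)*R1:  [   0  -18 ]
R3 <- R3 - (-36/35)*R2:  [ 0  0 ]
Row echelon form:
[ 2    -7 ]
[ 0  35/2 ]
[ 0     0 ]
Nonzero rows / pivot columns: 2

rank(A) = 2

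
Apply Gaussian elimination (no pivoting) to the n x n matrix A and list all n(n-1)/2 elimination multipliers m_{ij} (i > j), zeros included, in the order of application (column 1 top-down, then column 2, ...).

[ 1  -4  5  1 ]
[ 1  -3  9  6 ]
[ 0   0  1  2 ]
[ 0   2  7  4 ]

Forward elimination:
R2 <- R2 - (1)*R1:  [ 0  1  4  5 ]
R3: entry in column 1 is already 0 -> m_{31} = 0 (no row operation needed)
R4: entry in column 1 is already 0 -> m_{41} = 0 (no row operation needed)
R3: entry in column 2 is already 0 -> m_{32} = 0 (no row operation needed)
R4 <- R4 - (2)*R2:  [  0   0  -1  -6 ]
R4 <- R4 - (-1)*R3:  [  0   0   0  -4 ]
Multipliers (in order of application): m_{21} = 1, m_{31} = 0, m_{41} = 0, m_{32} = 0, m_{42} = 2, m_{43} = -1

multipliers: 1, 0, 0, 0, 2, -1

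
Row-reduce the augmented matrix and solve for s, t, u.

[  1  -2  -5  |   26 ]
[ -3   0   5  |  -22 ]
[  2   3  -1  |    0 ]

Forward elimination on [A|b]:
R2 <- R2 - (-3)*R1:  [   0   -6  -10   56 ]
R3 <- R3 - (2)*R1:  [   0    7    9  -52 ]
R3 <- R3 - (-7/6)*R2:  [    0     0  -8/3  40/3 ]
Row echelon form:
[ 1  -2    -5  |    26 ]
[ 0  -6   -10  |    56 ]
[ 0   0  -8/3  |  40/3 ]
Back-substitution:
u = (40/3) / (-8/3) = -5
t = (56 - (-10)*(-5)) / -6 = -1
s = (26 - (-2)*(-1) - (-5)*(-5)) / 1 = -1

(-1, -1, -5)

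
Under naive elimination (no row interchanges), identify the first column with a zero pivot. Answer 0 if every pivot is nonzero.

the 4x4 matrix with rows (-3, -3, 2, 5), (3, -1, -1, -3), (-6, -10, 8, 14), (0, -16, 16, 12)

Naive forward elimination:
R2 <- R2 - (-1)*R1:  [  0  -4   1   2 ]
R3 <- R3 - (2)*R1:  [  0  -4   4   4 ]
R3 <- R3 - (1)*R2:  [ 0  0  3  2 ]
R4 <- R4 - (4)*R2:  [  0   0  12   4 ]
R4 <- R4 - (4)*R3:  [  0   0   0  -4 ]
All pivots nonzero; naive elimination completes without hitting a zero pivot.

first zero-pivot column = 0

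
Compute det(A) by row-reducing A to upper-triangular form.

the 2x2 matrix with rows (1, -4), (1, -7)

det(A) = -3

Forward elimination:
R2 <- R2 - (1)*R1:  [  0  -3 ]
Upper-triangular form:
[ 1  -4 ]
[ 0  -3 ]
det(A) = (-1)^0 * (1) * (-3) = -3  (0 row swaps -> sign +1)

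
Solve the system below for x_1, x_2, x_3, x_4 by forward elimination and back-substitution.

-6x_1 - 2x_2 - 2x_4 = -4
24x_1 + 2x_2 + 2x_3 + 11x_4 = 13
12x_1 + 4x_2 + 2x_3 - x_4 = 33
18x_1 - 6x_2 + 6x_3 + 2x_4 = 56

Forward elimination on [A|b]:
R2 <- R2 - (-4)*R1:  [  0  -6   2   3  -3 ]
R3 <- R3 - (-2)*R1:  [  0   0   2  -5  25 ]
R4 <- R4 - (-3)*R1:  [   0  -12    6   -4   44 ]
R4 <- R4 - (2)*R2:  [   0    0    2  -10   50 ]
R4 <- R4 - (1)*R3:  [  0   0   0  -5  25 ]
Row echelon form:
[ -6  -2  0  -2  |  -4 ]
[  0  -6  2   3  |  -3 ]
[  0   0  2  -5  |  25 ]
[  0   0  0  -5  |  25 ]
Back-substitution:
x_4 = (25) / -5 = -5
x_3 = (25 - (-5)*(-5)) / 2 = 0
x_2 = (-3 - (2)*(0) - (3)*(-5)) / -6 = -2
x_1 = (-4 - (-2)*(-2) - (-2)*(-5)) / -6 = 3

(3, -2, 0, -5)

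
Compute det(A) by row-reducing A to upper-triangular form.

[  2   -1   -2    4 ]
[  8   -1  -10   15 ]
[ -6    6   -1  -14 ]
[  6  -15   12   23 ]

Forward elimination:
R2 <- R2 - (4)*R1:  [  0   3  -2  -1 ]
R3 <- R3 - (-3)*R1:  [  0   3  -7  -2 ]
R4 <- R4 - (3)*R1:  [   0  -12   18   11 ]
R3 <- R3 - (1)*R2:  [  0   0  -5  -1 ]
R4 <- R4 - (-4)*R2:  [  0   0  10   7 ]
R4 <- R4 - (-2)*R3:  [ 0  0  0  5 ]
Upper-triangular form:
[ 2  -1  -2   4 ]
[ 0   3  -2  -1 ]
[ 0   0  -5  -1 ]
[ 0   0   0   5 ]
det(A) = (-1)^0 * (2) * (3) * (-5) * (5) = -150  (0 row swaps -> sign +1)

det(A) = -150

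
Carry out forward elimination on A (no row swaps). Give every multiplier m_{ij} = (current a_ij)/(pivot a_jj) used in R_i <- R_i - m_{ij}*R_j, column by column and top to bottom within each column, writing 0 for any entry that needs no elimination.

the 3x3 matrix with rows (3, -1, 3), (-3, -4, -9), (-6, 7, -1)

Forward elimination:
R2 <- R2 - (-1)*R1:  [  0  -5  -6 ]
R3 <- R3 - (-2)*R1:  [ 0  5  5 ]
R3 <- R3 - (-1)*R2:  [  0   0  -1 ]
Multipliers (in order of application): m_{21} = -1, m_{31} = -2, m_{32} = -1

multipliers: -1, -2, -1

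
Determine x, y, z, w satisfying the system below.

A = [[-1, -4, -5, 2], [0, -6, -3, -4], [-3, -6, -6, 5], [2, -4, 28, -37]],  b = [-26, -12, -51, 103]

(4, 4, 0, -3)

Forward elimination on [A|b]:
R3 <- R3 - (3)*R1:  [  0   6   9  -1  27 ]
R4 <- R4 - (-2)*R1:  [   0  -12   18  -33   51 ]
R3 <- R3 - (-1)*R2:  [  0   0   6  -5  15 ]
R4 <- R4 - (2)*R2:  [   0    0   24  -25   75 ]
R4 <- R4 - (4)*R3:  [  0   0   0  -5  15 ]
Row echelon form:
[ -1  -4  -5   2  |  -26 ]
[  0  -6  -3  -4  |  -12 ]
[  0   0   6  -5  |   15 ]
[  0   0   0  -5  |   15 ]
Back-substitution:
w = (15) / -5 = -3
z = (15 - (-5)*(-3)) / 6 = 0
y = (-12 - (-3)*(0) - (-4)*(-3)) / -6 = 4
x = (-26 - (-4)*(4) - (-5)*(0) - (2)*(-3)) / -1 = 4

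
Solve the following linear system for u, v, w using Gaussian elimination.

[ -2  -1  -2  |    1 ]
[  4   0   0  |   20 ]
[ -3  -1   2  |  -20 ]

Forward elimination on [A|b]:
R2 <- R2 - (-2)*R1:  [  0  -2  -4  22 ]
R3 <- R3 - (3/2)*R1:  [     0    1/2      5  -43/2 ]
R3 <- R3 - (-1/4)*R2:  [   0    0    4  -16 ]
Row echelon form:
[ -2  -1  -2  |    1 ]
[  0  -2  -4  |   22 ]
[  0   0   4  |  -16 ]
Back-substitution:
w = (-16) / 4 = -4
v = (22 - (-4)*(-4)) / -2 = -3
u = (1 - (-1)*(-3) - (-2)*(-4)) / -2 = 5

(5, -3, -4)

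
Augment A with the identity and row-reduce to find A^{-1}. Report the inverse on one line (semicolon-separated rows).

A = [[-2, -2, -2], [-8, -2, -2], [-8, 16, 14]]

inverse = [1/6 -1/6 0; 16/3 -11/6 1/2; -6 2 -1/2]

Gauss-Jordan on [A | I]:
R1 <- (1/-2)*R1:  [    1     1     1  |  -1/2     0     0 ]
R2 <- R2 - (-8)*R1:  [  0   6   6  |  -4   1   0 ]
R3 <- R3 - (-8)*R1:  [  0  24  22  |  -4   0   1 ]
R2 <- (1/6)*R2:  [    0     1     1  |  -2/3   1/6     0 ]
R1 <- R1 - (1)*R2:  [    1     0     0  |   1/6  -1/6     0 ]
R3 <- R3 - (24)*R2:  [  0   0  -2  |  12  -4   1 ]
R3 <- (1/-2)*R3:  [    0     0     1  |    -6     2  -1/2 ]
R2 <- R2 - (1)*R3:  [     0      1      0  |   16/3  -11/6    1/2 ]
Right block of [I | A^{-1}] is the inverse:
[  1/6   -1/6     0 ]
[ 16/3  -11/6   1/2 ]
[   -6      2  -1/2 ]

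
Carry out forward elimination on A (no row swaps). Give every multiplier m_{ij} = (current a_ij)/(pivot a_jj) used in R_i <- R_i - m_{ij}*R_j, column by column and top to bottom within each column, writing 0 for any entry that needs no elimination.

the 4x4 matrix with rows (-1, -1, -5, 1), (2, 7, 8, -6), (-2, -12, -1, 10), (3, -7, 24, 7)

multipliers: -2, 2, -3, -2, -2, 1

Forward elimination:
R2 <- R2 - (-2)*R1:  [  0   5  -2  -4 ]
R3 <- R3 - (2)*R1:  [   0  -10    9    8 ]
R4 <- R4 - (-3)*R1:  [   0  -10    9   10 ]
R3 <- R3 - (-2)*R2:  [ 0  0  5  0 ]
R4 <- R4 - (-2)*R2:  [ 0  0  5  2 ]
R4 <- R4 - (1)*R3:  [ 0  0  0  2 ]
Multipliers (in order of application): m_{21} = -2, m_{31} = 2, m_{41} = -3, m_{32} = -2, m_{42} = -2, m_{43} = 1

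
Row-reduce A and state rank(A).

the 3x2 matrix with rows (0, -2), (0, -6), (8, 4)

Row reduction:
R1 <-> R3   (pivot in column 1 was zero)
[ 8   4 ]
[ 0  -6 ]
[ 0  -2 ]
R3 <- R3 - (1/3)*R2:  [ 0  0 ]
Row echelon form:
[ 8   4 ]
[ 0  -6 ]
[ 0   0 ]
Nonzero rows / pivot columns: 2

rank(A) = 2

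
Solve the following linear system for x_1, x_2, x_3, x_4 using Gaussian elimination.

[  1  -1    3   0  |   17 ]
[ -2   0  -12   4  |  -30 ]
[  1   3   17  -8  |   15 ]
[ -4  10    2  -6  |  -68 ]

(5, -3, 3, 4)

Forward elimination on [A|b]:
R2 <- R2 - (-2)*R1:  [  0  -2  -6   4   4 ]
R3 <- R3 - (1)*R1:  [  0   4  14  -8  -2 ]
R4 <- R4 - (-4)*R1:  [  0   6  14  -6   0 ]
R3 <- R3 - (-2)*R2:  [ 0  0  2  0  6 ]
R4 <- R4 - (-3)*R2:  [  0   0  -4   6  12 ]
R4 <- R4 - (-2)*R3:  [  0   0   0   6  24 ]
Row echelon form:
[ 1  -1   3  0  |  17 ]
[ 0  -2  -6  4  |   4 ]
[ 0   0   2  0  |   6 ]
[ 0   0   0  6  |  24 ]
Back-substitution:
x_4 = (24) / 6 = 4
x_3 = (6) / 2 = 3
x_2 = (4 - (-6)*(3) - (4)*(4)) / -2 = -3
x_1 = (17 - (-1)*(-3) - (3)*(3)) / 1 = 5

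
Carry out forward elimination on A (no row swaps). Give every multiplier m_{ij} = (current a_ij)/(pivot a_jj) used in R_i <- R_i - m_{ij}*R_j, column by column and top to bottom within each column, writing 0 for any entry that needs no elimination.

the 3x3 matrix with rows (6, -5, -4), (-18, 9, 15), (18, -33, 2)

Forward elimination:
R2 <- R2 - (-3)*R1:  [  0  -6   3 ]
R3 <- R3 - (3)*R1:  [   0  -18   14 ]
R3 <- R3 - (3)*R2:  [ 0  0  5 ]
Multipliers (in order of application): m_{21} = -3, m_{31} = 3, m_{32} = 3

multipliers: -3, 3, 3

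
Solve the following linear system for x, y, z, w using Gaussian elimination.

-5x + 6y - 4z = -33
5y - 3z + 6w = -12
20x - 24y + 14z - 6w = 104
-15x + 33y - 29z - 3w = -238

Forward elimination on [A|b]:
R3 <- R3 - (-4)*R1:  [   0    0   -2   -6  -28 ]
R4 <- R4 - (3)*R1:  [    0    15   -17    -3  -139 ]
R4 <- R4 - (3)*R2:  [    0     0    -8   -21  -103 ]
R4 <- R4 - (4)*R3:  [ 0  0  0  3  9 ]
Row echelon form:
[ -5  6  -4   0  |  -33 ]
[  0  5  -3   6  |  -12 ]
[  0  0  -2  -6  |  -28 ]
[  0  0   0   3  |    9 ]
Back-substitution:
w = (9) / 3 = 3
z = (-28 - (-6)*(3)) / -2 = 5
y = (-12 - (-3)*(5) - (6)*(3)) / 5 = -3
x = (-33 - (6)*(-3) - (-4)*(5)) / -5 = -1

(-1, -3, 5, 3)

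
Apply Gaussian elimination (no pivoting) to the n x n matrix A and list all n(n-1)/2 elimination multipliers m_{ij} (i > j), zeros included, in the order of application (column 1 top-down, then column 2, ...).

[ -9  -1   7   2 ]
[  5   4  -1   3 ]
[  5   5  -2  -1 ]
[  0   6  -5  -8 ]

Forward elimination:
R2 <- R2 - (-5/9)*R1:  [    0  31/9  26/9  37/9 ]
R3 <- R3 - (-5/9)*R1:  [    0  40/9  17/9   1/9 ]
R4: entry in column 1 is already 0 -> m_{41} = 0 (no row operation needed)
R3 <- R3 - (40/31)*R2:  [       0        0   -57/31  -161/31 ]
R4 <- R4 - (54/31)*R2:  [       0        0  -311/31  -470/31 ]
R4 <- R4 - (311/57)*R3:  [      0       0       0  751/57 ]
Multipliers (in order of application): m_{21} = -5/9, m_{31} = -5/9, m_{41} = 0, m_{32} = 40/31, m_{42} = 54/31, m_{43} = 311/57

multipliers: -5/9, -5/9, 0, 40/31, 54/31, 311/57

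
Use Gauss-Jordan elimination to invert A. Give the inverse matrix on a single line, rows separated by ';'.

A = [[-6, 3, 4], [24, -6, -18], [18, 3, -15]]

Gauss-Jordan on [A | I]:
R1 <- (1/-6)*R1:  [    1  -1/2  -2/3  |  -1/6     0     0 ]
R2 <- R2 - (24)*R1:  [  0   6  -2  |   4   1   0 ]
R3 <- R3 - (18)*R1:  [  0  12  -3  |   3   0   1 ]
R2 <- (1/6)*R2:  [    0     1  -1/3  |   2/3   1/6     0 ]
R1 <- R1 - (-1/2)*R2:  [    1     0  -5/6  |   1/6  1/12     0 ]
R3 <- R3 - (12)*R2:  [  0   0   1  |  -5  -2   1 ]
R1 <- R1 - (-5/6)*R3:  [      1       0       0  |      -4  -19/12     5/6 ]
R2 <- R2 - (-1/3)*R3:  [    0     1     0  |    -1  -1/2   1/3 ]
Right block of [I | A^{-1}] is the inverse:
[ -4  -19/12  5/6 ]
[ -1    -1/2  1/3 ]
[ -5      -2    1 ]

inverse = [-4 -19/12 5/6; -1 -1/2 1/3; -5 -2 1]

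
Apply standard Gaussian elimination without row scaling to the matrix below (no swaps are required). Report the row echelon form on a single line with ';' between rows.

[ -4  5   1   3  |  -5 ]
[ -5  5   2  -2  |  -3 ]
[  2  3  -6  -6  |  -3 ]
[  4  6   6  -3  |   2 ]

REF = [-4 5 1 3 -5; 0 -5/4 3/4 -23/4 13/4; 0 0 -11/5 -149/5 44/5; 0 0 0 -2583/11 80]

Forward elimination:
R2 <- R2 - (5/4)*R1:  [     0   -5/4    3/4  -23/4   13/4 ]
R3 <- R3 - (-1/2)*R1:  [     0   11/2  -11/2   -9/2  -11/2 ]
R4 <- R4 - (-1)*R1:  [  0  11   7   0  -3 ]
R3 <- R3 - (-22/5)*R2:  [      0       0   -11/5  -149/5    44/5 ]
R4 <- R4 - (-44/5)*R2:  [      0       0    68/5  -253/5   128/5 ]
R4 <- R4 - (-68/11)*R3:  [        0         0         0  -2583/11        80 ]
Row echelon form:
[ -4     5      1         3  |    -5 ]
[  0  -5/4    3/4     -23/4  |  13/4 ]
[  0     0  -11/5    -149/5  |  44/5 ]
[  0     0      0  -2583/11  |    80 ]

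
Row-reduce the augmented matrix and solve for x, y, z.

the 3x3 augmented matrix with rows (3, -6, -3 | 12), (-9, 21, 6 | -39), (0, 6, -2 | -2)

(5, 0, 1)

Forward elimination on [A|b]:
R2 <- R2 - (-3)*R1:  [  0   3  -3  -3 ]
R3 <- R3 - (2)*R2:  [ 0  0  4  4 ]
Row echelon form:
[ 3  -6  -3  |  12 ]
[ 0   3  -3  |  -3 ]
[ 0   0   4  |   4 ]
Back-substitution:
z = (4) / 4 = 1
y = (-3 - (-3)*(1)) / 3 = 0
x = (12 - (-6)*(0) - (-3)*(1)) / 3 = 5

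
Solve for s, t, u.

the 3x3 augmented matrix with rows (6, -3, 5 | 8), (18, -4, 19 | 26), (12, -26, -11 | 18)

(4, 2, -2)

Forward elimination on [A|b]:
R2 <- R2 - (3)*R1:  [ 0  5  4  2 ]
R3 <- R3 - (2)*R1:  [   0  -20  -21    2 ]
R3 <- R3 - (-4)*R2:  [  0   0  -5  10 ]
Row echelon form:
[ 6  -3   5  |   8 ]
[ 0   5   4  |   2 ]
[ 0   0  -5  |  10 ]
Back-substitution:
u = (10) / -5 = -2
t = (2 - (4)*(-2)) / 5 = 2
s = (8 - (-3)*(2) - (5)*(-2)) / 6 = 4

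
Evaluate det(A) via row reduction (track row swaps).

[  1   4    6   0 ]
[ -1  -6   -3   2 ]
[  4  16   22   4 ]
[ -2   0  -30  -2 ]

Forward elimination:
R2 <- R2 - (-1)*R1:  [  0  -2   3   2 ]
R3 <- R3 - (4)*R1:  [  0   0  -2   4 ]
R4 <- R4 - (-2)*R1:  [   0    8  -18   -2 ]
R4 <- R4 - (-4)*R2:  [  0   0  -6   6 ]
R4 <- R4 - (3)*R3:  [  0   0   0  -6 ]
Upper-triangular form:
[ 1   4   6   0 ]
[ 0  -2   3   2 ]
[ 0   0  -2   4 ]
[ 0   0   0  -6 ]
det(A) = (-1)^0 * (1) * (-2) * (-2) * (-6) = -24  (0 row swaps -> sign +1)

det(A) = -24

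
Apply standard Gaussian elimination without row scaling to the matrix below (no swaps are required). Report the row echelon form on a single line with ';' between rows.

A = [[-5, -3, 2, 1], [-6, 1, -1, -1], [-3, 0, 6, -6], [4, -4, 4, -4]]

REF = [-5 -3 2 1; 0 23/5 -17/5 -11/5; 0 0 141/23 -132/23; 0 0 0 -256/47]

Forward elimination:
R2 <- R2 - (6/5)*R1:  [     0   23/5  -17/5  -11/5 ]
R3 <- R3 - (3/5)*R1:  [     0    9/5   24/5  -33/5 ]
R4 <- R4 - (-4/5)*R1:  [     0  -32/5   28/5  -16/5 ]
R3 <- R3 - (9/23)*R2:  [       0        0   141/23  -132/23 ]
R4 <- R4 - (-32/23)*R2:  [       0        0    20/23  -144/23 ]
R4 <- R4 - (20/141)*R3:  [       0        0        0  -256/47 ]
Row echelon form:
[ -5    -3       2        1 ]
[  0  23/5   -17/5    -11/5 ]
[  0     0  141/23  -132/23 ]
[  0     0       0  -256/47 ]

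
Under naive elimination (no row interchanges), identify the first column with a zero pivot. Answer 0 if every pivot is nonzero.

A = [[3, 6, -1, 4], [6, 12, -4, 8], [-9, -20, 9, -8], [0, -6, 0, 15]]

first zero-pivot column = 2

Naive forward elimination:
R2 <- R2 - (2)*R1:  [  0   0  -2   0 ]
R3 <- R3 - (-3)*R1:  [  0  -2   6   4 ]
Matrix at this point:
[ 3   6  -1   4 ]
[ 0   0  -2   0 ]
[ 0  -2   6   4 ]
[ 0  -6   0  15 ]
Pivot entry (2,2) is zero but row 3 has -2 in column 2 -> naive elimination stops; a row interchange (e.g. R2 <-> R3) would be required here.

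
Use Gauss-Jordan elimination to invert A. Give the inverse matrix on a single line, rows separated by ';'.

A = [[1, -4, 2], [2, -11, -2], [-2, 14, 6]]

Gauss-Jordan on [A | I]:
R2 <- R2 - (2)*R1:  [  0  -3  -6  |  -2   1   0 ]
R3 <- R3 - (-2)*R1:  [  0   6  10  |   2   0   1 ]
R2 <- (1/-3)*R2:  [    0     1     2  |   2/3  -1/3     0 ]
R1 <- R1 - (-4)*R2:  [    1     0    10  |  11/3  -4/3     0 ]
R3 <- R3 - (6)*R2:  [  0   0  -2  |  -2   2   1 ]
R3 <- (1/-2)*R3:  [    0     0     1  |     1    -1  -1/2 ]
R1 <- R1 - (10)*R3:  [     1      0      0  |  -19/3   26/3      5 ]
R2 <- R2 - (2)*R3:  [    0     1     0  |  -4/3   5/3     1 ]
Right block of [I | A^{-1}] is the inverse:
[ -19/3  26/3     5 ]
[  -4/3   5/3     1 ]
[     1    -1  -1/2 ]

inverse = [-19/3 26/3 5; -4/3 5/3 1; 1 -1 -1/2]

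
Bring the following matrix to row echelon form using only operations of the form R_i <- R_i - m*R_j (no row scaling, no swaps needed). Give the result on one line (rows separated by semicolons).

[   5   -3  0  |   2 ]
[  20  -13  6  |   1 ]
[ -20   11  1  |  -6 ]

Forward elimination:
R2 <- R2 - (4)*R1:  [  0  -1   6  -7 ]
R3 <- R3 - (-4)*R1:  [  0  -1   1   2 ]
R3 <- R3 - (1)*R2:  [  0   0  -5   9 ]
Row echelon form:
[ 5  -3   0  |   2 ]
[ 0  -1   6  |  -7 ]
[ 0   0  -5  |   9 ]

REF = [5 -3 0 2; 0 -1 6 -7; 0 0 -5 9]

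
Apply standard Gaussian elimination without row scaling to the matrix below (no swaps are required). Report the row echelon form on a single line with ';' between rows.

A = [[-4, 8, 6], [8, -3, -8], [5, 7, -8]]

Forward elimination:
R2 <- R2 - (-2)*R1:  [  0  13   4 ]
R3 <- R3 - (-5/4)*R1:  [    0    17  -1/2 ]
R3 <- R3 - (17/13)*R2:  [       0        0  -149/26 ]
Row echelon form:
[ -4   8        6 ]
[  0  13        4 ]
[  0   0  -149/26 ]

REF = [-4 8 6; 0 13 4; 0 0 -149/26]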